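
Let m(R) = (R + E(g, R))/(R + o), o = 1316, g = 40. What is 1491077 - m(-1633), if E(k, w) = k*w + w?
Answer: 472602823/317 ≈ 1.4909e+6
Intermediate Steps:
E(k, w) = w + k*w
m(R) = 42*R/(1316 + R) (m(R) = (R + R*(1 + 40))/(R + 1316) = (R + R*41)/(1316 + R) = (R + 41*R)/(1316 + R) = (42*R)/(1316 + R) = 42*R/(1316 + R))
1491077 - m(-1633) = 1491077 - 42*(-1633)/(1316 - 1633) = 1491077 - 42*(-1633)/(-317) = 1491077 - 42*(-1633)*(-1)/317 = 1491077 - 1*68586/317 = 1491077 - 68586/317 = 472602823/317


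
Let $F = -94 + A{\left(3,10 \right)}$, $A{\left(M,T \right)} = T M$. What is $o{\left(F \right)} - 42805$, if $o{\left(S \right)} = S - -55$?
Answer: $-42814$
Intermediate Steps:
$A{\left(M,T \right)} = M T$
$F = -64$ ($F = -94 + 3 \cdot 10 = -94 + 30 = -64$)
$o{\left(S \right)} = 55 + S$ ($o{\left(S \right)} = S + 55 = 55 + S$)
$o{\left(F \right)} - 42805 = \left(55 - 64\right) - 42805 = -9 - 42805 = -42814$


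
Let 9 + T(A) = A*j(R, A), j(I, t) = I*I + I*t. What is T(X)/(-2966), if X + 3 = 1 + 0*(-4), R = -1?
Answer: 15/2966 ≈ 0.0050573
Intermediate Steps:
j(I, t) = I**2 + I*t
X = -2 (X = -3 + (1 + 0*(-4)) = -3 + (1 + 0) = -3 + 1 = -2)
T(A) = -9 + A*(1 - A) (T(A) = -9 + A*(-(-1 + A)) = -9 + A*(1 - A))
T(X)/(-2966) = (-9 - 2 - 1*(-2)**2)/(-2966) = (-9 - 2 - 1*4)*(-1/2966) = (-9 - 2 - 4)*(-1/2966) = -15*(-1/2966) = 15/2966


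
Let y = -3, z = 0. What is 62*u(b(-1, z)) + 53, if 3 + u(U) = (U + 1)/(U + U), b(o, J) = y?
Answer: -337/3 ≈ -112.33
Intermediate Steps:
b(o, J) = -3
u(U) = -3 + (1 + U)/(2*U) (u(U) = -3 + (U + 1)/(U + U) = -3 + (1 + U)/((2*U)) = -3 + (1 + U)*(1/(2*U)) = -3 + (1 + U)/(2*U))
62*u(b(-1, z)) + 53 = 62*((1/2)*(1 - 5*(-3))/(-3)) + 53 = 62*((1/2)*(-1/3)*(1 + 15)) + 53 = 62*((1/2)*(-1/3)*16) + 53 = 62*(-8/3) + 53 = -496/3 + 53 = -337/3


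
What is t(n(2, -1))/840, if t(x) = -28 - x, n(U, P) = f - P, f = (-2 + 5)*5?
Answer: -11/210 ≈ -0.052381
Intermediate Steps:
f = 15 (f = 3*5 = 15)
n(U, P) = 15 - P
t(n(2, -1))/840 = (-28 - (15 - 1*(-1)))/840 = (-28 - (15 + 1))*(1/840) = (-28 - 1*16)*(1/840) = (-28 - 16)*(1/840) = -44*1/840 = -11/210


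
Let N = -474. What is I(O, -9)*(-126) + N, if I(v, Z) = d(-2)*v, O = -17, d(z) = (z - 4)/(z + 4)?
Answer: -6900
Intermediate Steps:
d(z) = (-4 + z)/(4 + z)
I(v, Z) = -3*v (I(v, Z) = ((-4 - 2)/(4 - 2))*v = (-6/2)*v = ((½)*(-6))*v = -3*v)
I(O, -9)*(-126) + N = -3*(-17)*(-126) - 474 = 51*(-126) - 474 = -6426 - 474 = -6900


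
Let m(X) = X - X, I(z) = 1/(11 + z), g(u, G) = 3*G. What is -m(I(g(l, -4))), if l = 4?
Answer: 0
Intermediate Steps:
m(X) = 0
-m(I(g(l, -4))) = -1*0 = 0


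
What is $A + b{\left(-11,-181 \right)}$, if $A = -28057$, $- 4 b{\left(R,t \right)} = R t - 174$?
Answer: $- \frac{114045}{4} \approx -28511.0$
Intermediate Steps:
$b{\left(R,t \right)} = \frac{87}{2} - \frac{R t}{4}$ ($b{\left(R,t \right)} = - \frac{R t - 174}{4} = - \frac{-174 + R t}{4} = \frac{87}{2} - \frac{R t}{4}$)
$A + b{\left(-11,-181 \right)} = -28057 + \left(\frac{87}{2} - \left(- \frac{11}{4}\right) \left(-181\right)\right) = -28057 + \left(\frac{87}{2} - \frac{1991}{4}\right) = -28057 - \frac{1817}{4} = - \frac{114045}{4}$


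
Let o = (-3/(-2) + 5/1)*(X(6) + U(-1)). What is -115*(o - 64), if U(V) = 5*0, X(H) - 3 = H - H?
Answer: 10235/2 ≈ 5117.5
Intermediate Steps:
X(H) = 3 (X(H) = 3 + (H - H) = 3 + 0 = 3)
U(V) = 0
o = 39/2 (o = (-3/(-2) + 5/1)*(3 + 0) = (-3*(-½) + 5*1)*3 = (3/2 + 5)*3 = (13/2)*3 = 39/2 ≈ 19.500)
-115*(o - 64) = -115*(39/2 - 64) = -115*(-89/2) = 10235/2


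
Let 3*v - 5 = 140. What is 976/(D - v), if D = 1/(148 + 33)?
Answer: -264984/13121 ≈ -20.195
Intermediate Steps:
v = 145/3 (v = 5/3 + (⅓)*140 = 5/3 + 140/3 = 145/3 ≈ 48.333)
D = 1/181 ≈ 0.0055249
976/(D - v) = 976/(1/181 - 1*145/3) = 976/(1/181 - 145/3) = 976/(-26242/543) = 976*(-543/26242) = -264984/13121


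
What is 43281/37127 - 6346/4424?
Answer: -22066399/82124924 ≈ -0.26869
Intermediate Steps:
43281/37127 - 6346/4424 = 43281*(1/37127) - 6346*1/4424 = 43281/37127 - 3173/2212 = -22066399/82124924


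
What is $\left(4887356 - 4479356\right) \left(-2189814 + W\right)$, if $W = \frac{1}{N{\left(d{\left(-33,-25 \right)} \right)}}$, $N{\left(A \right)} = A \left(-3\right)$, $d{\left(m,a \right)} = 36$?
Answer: $- \frac{8040997042000}{9} \approx -8.9344 \cdot 10^{11}$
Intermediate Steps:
$N{\left(A \right)} = - 3 A$
$W = - \frac{1}{108}$ ($W = \frac{1}{\left(-3\right) 36} = \frac{1}{-108} = - \frac{1}{108} \approx -0.0092593$)
$\left(4887356 - 4479356\right) \left(-2189814 + W\right) = \left(4887356 - 4479356\right) \left(-2189814 - \frac{1}{108}\right) = 408000 \left(- \frac{236499913}{108}\right) = - \frac{8040997042000}{9}$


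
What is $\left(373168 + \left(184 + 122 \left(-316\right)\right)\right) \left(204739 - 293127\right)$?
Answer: $-29592302400$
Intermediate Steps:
$\left(373168 + \left(184 + 122 \left(-316\right)\right)\right) \left(204739 - 293127\right) = \left(373168 + \left(184 - 38552\right)\right) \left(-88388\right) = \left(373168 - 38368\right) \left(-88388\right) = 334800 \left(-88388\right) = -29592302400$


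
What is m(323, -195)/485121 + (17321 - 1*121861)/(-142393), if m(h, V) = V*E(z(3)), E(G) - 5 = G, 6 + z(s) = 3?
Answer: 1298949130/1771226527 ≈ 0.73336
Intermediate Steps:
z(s) = -3 (z(s) = -6 + 3 = -3)
E(G) = 5 + G
m(h, V) = 2*V (m(h, V) = V*(5 - 3) = V*2 = 2*V)
m(323, -195)/485121 + (17321 - 1*121861)/(-142393) = (2*(-195))/485121 + (17321 - 1*121861)/(-142393) = -390*1/485121 + (17321 - 121861)*(-1/142393) = -10/12439 - 104540*(-1/142393) = -10/12439 + 104540/142393 = 1298949130/1771226527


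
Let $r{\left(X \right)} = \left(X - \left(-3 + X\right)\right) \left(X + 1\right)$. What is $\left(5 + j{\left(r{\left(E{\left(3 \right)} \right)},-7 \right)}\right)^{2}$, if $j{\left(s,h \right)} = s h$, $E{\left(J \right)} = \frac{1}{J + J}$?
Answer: $\frac{1521}{4} \approx 380.25$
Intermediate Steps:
$E{\left(J \right)} = \frac{1}{2 J}$
$r{\left(X \right)} = 3 + 3 X$ ($r{\left(X \right)} = 3 \left(1 + X\right) = 3 + 3 X$)
$j{\left(s,h \right)} = h s$
$\left(5 + j{\left(r{\left(E{\left(3 \right)} \right)},-7 \right)}\right)^{2} = \left(5 - 7 \left(3 + 3 \frac{1}{2 \cdot 3}\right)\right)^{2} = \left(5 - 7 \left(3 + 3 \cdot \frac{1}{2} \cdot \frac{1}{3}\right)\right)^{2} = \left(5 - 7 \left(3 + 3 \cdot \frac{1}{6}\right)\right)^{2} = \left(5 - 7 \left(3 + \frac{1}{2}\right)\right)^{2} = \left(5 - \frac{49}{2}\right)^{2} = \left(- \frac{39}{2}\right)^{2} = \frac{1521}{4}$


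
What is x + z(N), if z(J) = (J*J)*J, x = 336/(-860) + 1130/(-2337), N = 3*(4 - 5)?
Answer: -14005543/502455 ≈ -27.874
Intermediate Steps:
N = -3 (N = 3*(-1) = -3)
x = -439258/502455 (x = 336*(-1/860) + 1130*(-1/2337) = -84/215 - 1130/2337 = -439258/502455 ≈ -0.87422)
z(J) = J**3 (z(J) = J**2*J = J**3)
x + z(N) = -439258/502455 + (-3)**3 = -439258/502455 - 27 = -14005543/502455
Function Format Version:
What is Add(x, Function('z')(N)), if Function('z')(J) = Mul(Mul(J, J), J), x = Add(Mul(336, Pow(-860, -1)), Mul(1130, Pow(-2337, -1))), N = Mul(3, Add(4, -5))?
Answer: Rational(-14005543, 502455) ≈ -27.874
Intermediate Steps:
N = -3 (N = Mul(3, -1) = -3)
x = Rational(-439258, 502455) (x = Add(Mul(336, Rational(-1, 860)), Mul(1130, Rational(-1, 2337))) = Add(Rational(-84, 215), Rational(-1130, 2337)) = Rational(-439258, 502455) ≈ -0.87422)
Function('z')(J) = Pow(J, 3) (Function('z')(J) = Mul(Pow(J, 2), J) = Pow(J, 3))
Add(x, Function('z')(N)) = Add(Rational(-439258, 502455), Pow(-3, 3)) = Add(Rational(-439258, 502455), -27) = Rational(-14005543, 502455)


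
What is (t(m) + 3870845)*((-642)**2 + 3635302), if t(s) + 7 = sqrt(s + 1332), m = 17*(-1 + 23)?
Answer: 15667085196508 + 4047466*sqrt(1706) ≈ 1.5667e+13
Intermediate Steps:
m = 374 (m = 17*22 = 374)
t(s) = -7 + sqrt(1332 + s) (t(s) = -7 + sqrt(s + 1332) = -7 + sqrt(1332 + s))
(t(m) + 3870845)*((-642)**2 + 3635302) = ((-7 + sqrt(1332 + 374)) + 3870845)*((-642)**2 + 3635302) = ((-7 + sqrt(1706)) + 3870845)*(412164 + 3635302) = (3870838 + sqrt(1706))*4047466 = 15667085196508 + 4047466*sqrt(1706)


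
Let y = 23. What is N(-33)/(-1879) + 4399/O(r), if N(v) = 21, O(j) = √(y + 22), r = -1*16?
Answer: -21/1879 + 4399*√5/15 ≈ 655.75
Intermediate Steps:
r = -16
O(j) = 3*√5 (O(j) = √(23 + 22) = √45 = 3*√5)
N(-33)/(-1879) + 4399/O(r) = 21/(-1879) + 4399/((3*√5)) = 21*(-1/1879) + 4399*(√5/15) = -21/1879 + 4399*√5/15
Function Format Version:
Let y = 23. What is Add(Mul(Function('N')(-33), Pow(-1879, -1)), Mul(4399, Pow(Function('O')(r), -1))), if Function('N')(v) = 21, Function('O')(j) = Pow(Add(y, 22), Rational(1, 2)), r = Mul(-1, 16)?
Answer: Add(Rational(-21, 1879), Mul(Rational(4399, 15), Pow(5, Rational(1, 2)))) ≈ 655.75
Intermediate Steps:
r = -16
Function('O')(j) = Mul(3, Pow(5, Rational(1, 2))) (Function('O')(j) = Pow(Add(23, 22), Rational(1, 2)) = Pow(45, Rational(1, 2)) = Mul(3, Pow(5, Rational(1, 2))))
Add(Mul(Function('N')(-33), Pow(-1879, -1)), Mul(4399, Pow(Function('O')(r), -1))) = Add(Mul(21, Pow(-1879, -1)), Mul(4399, Pow(Mul(3, Pow(5, Rational(1, 2))), -1))) = Add(Mul(21, Rational(-1, 1879)), Mul(4399, Mul(Rational(1, 15), Pow(5, Rational(1, 2))))) = Add(Rational(-21, 1879), Mul(Rational(4399, 15), Pow(5, Rational(1, 2))))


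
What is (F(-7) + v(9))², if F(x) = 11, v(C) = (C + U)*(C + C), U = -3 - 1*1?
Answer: 10201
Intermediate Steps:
U = -4 (U = -3 - 1 = -4)
v(C) = 2*C*(-4 + C) (v(C) = (C - 4)*(C + C) = (-4 + C)*(2*C) = 2*C*(-4 + C))
(F(-7) + v(9))² = (11 + 2*9*(-4 + 9))² = (11 + 2*9*5)² = (11 + 90)² = 101² = 10201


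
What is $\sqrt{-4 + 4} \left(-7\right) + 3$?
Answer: $3$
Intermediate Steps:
$\sqrt{-4 + 4} \left(-7\right) + 3 = \sqrt{0} \left(-7\right) + 3 = 0 \left(-7\right) + 3 = 0 + 3 = 3$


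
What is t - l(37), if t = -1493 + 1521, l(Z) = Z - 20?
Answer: 11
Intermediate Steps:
l(Z) = -20 + Z
t = 28
t - l(37) = 28 - (-20 + 37) = 28 - 1*17 = 28 - 17 = 11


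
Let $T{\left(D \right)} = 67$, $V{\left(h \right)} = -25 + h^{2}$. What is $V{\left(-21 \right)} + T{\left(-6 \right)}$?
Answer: $483$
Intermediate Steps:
$V{\left(-21 \right)} + T{\left(-6 \right)} = \left(-25 + \left(-21\right)^{2}\right) + 67 = \left(-25 + 441\right) + 67 = 416 + 67 = 483$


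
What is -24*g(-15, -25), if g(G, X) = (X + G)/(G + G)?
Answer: -32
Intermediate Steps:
g(G, X) = (G + X)/(2*G) (g(G, X) = (G + X)/((2*G)) = (G + X)*(1/(2*G)) = (G + X)/(2*G))
-24*g(-15, -25) = -12*(-15 - 25)/(-15) = -12*(-1)*(-40)/15 = -24*4/3 = -32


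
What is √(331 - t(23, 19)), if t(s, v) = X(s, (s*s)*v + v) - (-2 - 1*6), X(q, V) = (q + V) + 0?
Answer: I*√9770 ≈ 98.843*I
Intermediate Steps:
X(q, V) = V + q (X(q, V) = (V + q) + 0 = V + q)
t(s, v) = 8 + s + v + v*s² (t(s, v) = (((s*s)*v + v) + s) - (-2 - 1*6) = ((s²*v + v) + s) - (-2 - 6) = ((v*s² + v) + s) - 1*(-8) = ((v + v*s²) + s) + 8 = (s + v + v*s²) + 8 = 8 + s + v + v*s²)
√(331 - t(23, 19)) = √(331 - (8 + 23 + 19*(1 + 23²))) = √(331 - (8 + 23 + 19*(1 + 529))) = √(331 - (8 + 23 + 19*530)) = √(331 - (8 + 23 + 10070)) = √(331 - 1*10101) = √(331 - 10101) = √(-9770) = I*√9770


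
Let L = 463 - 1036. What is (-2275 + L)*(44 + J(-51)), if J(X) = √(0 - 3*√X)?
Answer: -125312 - 2848*3^(¾)*17^(¼)*√(-I) ≈ -1.3463e+5 + 9321.3*I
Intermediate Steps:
L = -573
J(X) = √3*√(-√X) (J(X) = √(-3*√X) = √3*√(-√X))
(-2275 + L)*(44 + J(-51)) = (-2275 - 573)*(44 + √3*√(-√(-51))) = -2848*(44 + √3*√(-I*√51)) = -2848*(44 + √3*(51^(¼)*√(-I))) = -2848*(44 + 3^(¾)*17^(¼)*√(-I)) = -125312 - 2848*3^(¾)*17^(¼)*√(-I)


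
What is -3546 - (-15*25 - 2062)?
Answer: -1109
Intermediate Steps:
-3546 - (-15*25 - 2062) = -3546 - (-375 - 2062) = -3546 - 1*(-2437) = -3546 + 2437 = -1109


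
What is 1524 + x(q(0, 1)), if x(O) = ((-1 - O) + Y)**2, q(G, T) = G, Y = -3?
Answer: 1540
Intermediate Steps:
x(O) = (-4 - O)**2 (x(O) = ((-1 - O) - 3)**2 = (-4 - O)**2)
1524 + x(q(0, 1)) = 1524 + (4 + 0)**2 = 1524 + 4**2 = 1524 + 16 = 1540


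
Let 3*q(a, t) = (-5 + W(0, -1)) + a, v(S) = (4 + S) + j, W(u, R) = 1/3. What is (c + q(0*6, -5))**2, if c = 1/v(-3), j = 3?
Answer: 2209/1296 ≈ 1.7045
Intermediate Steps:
W(u, R) = 1/3
v(S) = 7 + S (v(S) = (4 + S) + 3 = 7 + S)
q(a, t) = -14/9 + a/3 (q(a, t) = ((-5 + 1/3) + a)/3 = (-14/3 + a)/3 = -14/9 + a/3)
c = 1/4 (c = 1/(7 - 3) = 1/4 ≈ 0.25000)
(c + q(0*6, -5))**2 = (1/4 + (-14/9 + (0*6)/3))**2 = (1/4 + (-14/9 + (1/3)*0))**2 = (1/4 + (-14/9 + 0))**2 = (1/4 - 14/9)**2 = (-47/36)**2 = 2209/1296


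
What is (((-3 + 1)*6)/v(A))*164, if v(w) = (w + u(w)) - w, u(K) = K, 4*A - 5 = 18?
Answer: -7872/23 ≈ -342.26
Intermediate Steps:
A = 23/4 (A = 5/4 + (¼)*18 = 5/4 + 9/2 = 23/4 ≈ 5.7500)
v(w) = w (v(w) = (w + w) - w = 2*w - w = w)
(((-3 + 1)*6)/v(A))*164 = (((-3 + 1)*6)/(23/4))*164 = (-2*6*(4/23))*164 = -12*4/23*164 = -48/23*164 = -7872/23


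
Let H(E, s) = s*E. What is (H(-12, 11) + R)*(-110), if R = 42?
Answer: 9900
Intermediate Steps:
H(E, s) = E*s
(H(-12, 11) + R)*(-110) = (-12*11 + 42)*(-110) = (-132 + 42)*(-110) = -90*(-110) = 9900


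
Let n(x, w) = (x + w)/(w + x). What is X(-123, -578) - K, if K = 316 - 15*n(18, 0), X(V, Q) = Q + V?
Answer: -1002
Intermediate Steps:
n(x, w) = 1 (n(x, w) = (w + x)/(w + x) = 1)
K = 301 (K = 316 - 15*1 = 316 - 15 = 301)
X(-123, -578) - K = (-578 - 123) - 1*301 = -701 - 301 = -1002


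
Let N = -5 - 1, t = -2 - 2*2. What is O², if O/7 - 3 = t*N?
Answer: 74529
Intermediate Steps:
t = -6 (t = -2 - 4 = -6)
N = -6
O = 273 (O = 21 + 7*(-6*(-6)) = 21 + 7*36 = 21 + 252 = 273)
O² = 273² = 74529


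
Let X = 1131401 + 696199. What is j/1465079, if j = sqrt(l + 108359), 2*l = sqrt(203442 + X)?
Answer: sqrt(433436 + 26*sqrt(12018))/2930158 ≈ 0.00022542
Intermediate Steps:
X = 1827600
l = 13*sqrt(12018)/2 (l = sqrt(203442 + 1827600)/2 = sqrt(2031042)/2 = (13*sqrt(12018))/2 = 13*sqrt(12018)/2 ≈ 712.57)
j = sqrt(108359 + 13*sqrt(12018)/2) (j = sqrt(13*sqrt(12018)/2 + 108359) = sqrt(108359 + 13*sqrt(12018)/2) ≈ 330.26)
j/1465079 = (sqrt(433436 + 26*sqrt(12018))/2)/1465079 = (sqrt(433436 + 26*sqrt(12018))/2)*(1/1465079) = sqrt(433436 + 26*sqrt(12018))/2930158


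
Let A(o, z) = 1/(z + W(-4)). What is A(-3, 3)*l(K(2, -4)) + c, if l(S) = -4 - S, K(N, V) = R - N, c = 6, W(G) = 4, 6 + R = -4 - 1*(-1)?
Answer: 7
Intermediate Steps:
R = -9 (R = -6 + (-4 - 1*(-1)) = -6 + (-4 + 1) = -6 - 3 = -9)
K(N, V) = -9 - N
A(o, z) = 1/(4 + z) (A(o, z) = 1/(z + 4) = 1/(4 + z))
A(-3, 3)*l(K(2, -4)) + c = (-4 - (-9 - 1*2))/(4 + 3) + 6 = (-4 - (-9 - 2))/7 + 6 = (-4 - 1*(-11))/7 + 6 = (-4 + 11)/7 + 6 = (⅐)*7 + 6 = 1 + 6 = 7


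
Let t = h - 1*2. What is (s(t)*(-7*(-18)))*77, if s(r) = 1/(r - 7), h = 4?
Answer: -9702/5 ≈ -1940.4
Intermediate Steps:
t = 2 (t = 4 - 1*2 = 4 - 2 = 2)
s(r) = 1/(-7 + r)
(s(t)*(-7*(-18)))*77 = ((-7*(-18))/(-7 + 2))*77 = (126/(-5))*77 = -1/5*126*77 = -126/5*77 = -9702/5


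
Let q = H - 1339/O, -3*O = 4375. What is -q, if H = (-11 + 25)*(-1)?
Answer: 57233/4375 ≈ 13.082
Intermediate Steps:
O = -4375/3 (O = -⅓*4375 = -4375/3 ≈ -1458.3)
H = -14 (H = 14*(-1) = -14)
q = -57233/4375 (q = -14 - 1339/(-4375/3) = -14 - 1339*(-3)/4375 = -14 - 1*(-4017/4375) = -14 + 4017/4375 = -57233/4375 ≈ -13.082)
-q = -1*(-57233/4375) = 57233/4375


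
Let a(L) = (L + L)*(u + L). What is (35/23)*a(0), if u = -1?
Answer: 0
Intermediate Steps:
a(L) = 2*L*(-1 + L) (a(L) = (L + L)*(-1 + L) = (2*L)*(-1 + L) = 2*L*(-1 + L))
(35/23)*a(0) = (35/23)*(2*0*(-1 + 0)) = ((1/23)*35)*(2*0*(-1)) = (35/23)*0 = 0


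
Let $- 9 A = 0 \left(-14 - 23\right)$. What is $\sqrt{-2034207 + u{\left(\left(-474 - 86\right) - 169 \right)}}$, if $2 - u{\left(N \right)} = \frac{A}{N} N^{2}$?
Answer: $i \sqrt{2034205} \approx 1426.3 i$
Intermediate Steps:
$A = 0$ ($A = - \frac{0 \left(-14 - 23\right)}{9} = - \frac{0 \left(-37\right)}{9} = \left(- \frac{1}{9}\right) 0 = 0$)
$u{\left(N \right)} = 2$ ($u{\left(N \right)} = 2 - \frac{0}{N} N^{2} = 2 - 0 N^{2} = 2 - 0 = 2 + 0 = 2$)
$\sqrt{-2034207 + u{\left(\left(-474 - 86\right) - 169 \right)}} = \sqrt{-2034207 + 2} = \sqrt{-2034205} = i \sqrt{2034205}$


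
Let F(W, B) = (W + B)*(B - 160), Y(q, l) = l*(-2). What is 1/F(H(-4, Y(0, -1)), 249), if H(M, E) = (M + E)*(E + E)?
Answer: 1/21449 ≈ 4.6622e-5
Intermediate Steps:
Y(q, l) = -2*l
H(M, E) = 2*E*(E + M) (H(M, E) = (E + M)*(2*E) = 2*E*(E + M))
F(W, B) = (-160 + B)*(B + W) (F(W, B) = (B + W)*(-160 + B) = (-160 + B)*(B + W))
1/F(H(-4, Y(0, -1)), 249) = 1/(249² - 160*249 - 320*(-2*(-1))*(-2*(-1) - 4) + 249*(2*(-2*(-1))*(-2*(-1) - 4))) = 1/(62001 - 39840 - 320*2*(2 - 4) + 249*(2*2*(2 - 4))) = 1/(62001 - 39840 - 320*2*(-2) + 249*(2*2*(-2))) = 1/(62001 - 39840 - 160*(-8) + 249*(-8)) = 1/(62001 - 39840 + 1280 - 1992) = 1/21449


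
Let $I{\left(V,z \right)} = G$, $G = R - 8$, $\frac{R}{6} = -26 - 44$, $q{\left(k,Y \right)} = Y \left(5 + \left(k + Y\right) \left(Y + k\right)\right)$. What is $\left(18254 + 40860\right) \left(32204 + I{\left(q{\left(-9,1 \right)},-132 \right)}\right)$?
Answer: $1878406464$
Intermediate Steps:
$q{\left(k,Y \right)} = Y \left(5 + \left(Y + k\right)^{2}\right)$ ($q{\left(k,Y \right)} = Y \left(5 + \left(Y + k\right) \left(Y + k\right)\right) = Y \left(5 + \left(Y + k\right)^{2}\right)$)
$R = -420$ ($R = 6 \left(-26 - 44\right) = 6 \left(-70\right) = -420$)
$G = -428$ ($G = -420 - 8 = -428$)
$I{\left(V,z \right)} = -428$
$\left(18254 + 40860\right) \left(32204 + I{\left(q{\left(-9,1 \right)},-132 \right)}\right) = \left(18254 + 40860\right) \left(32204 - 428\right) = 59114 \cdot 31776 = 1878406464$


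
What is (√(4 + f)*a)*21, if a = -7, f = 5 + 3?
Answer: -294*√3 ≈ -509.22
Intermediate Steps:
f = 8
(√(4 + f)*a)*21 = (√(4 + 8)*(-7))*21 = (√12*(-7))*21 = ((2*√3)*(-7))*21 = -14*√3*21 = -294*√3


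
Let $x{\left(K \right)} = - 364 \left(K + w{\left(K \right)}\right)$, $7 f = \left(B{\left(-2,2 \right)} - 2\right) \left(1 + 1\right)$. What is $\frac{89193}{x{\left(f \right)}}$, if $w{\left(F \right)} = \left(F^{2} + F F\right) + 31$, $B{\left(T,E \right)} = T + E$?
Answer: $- \frac{48027}{6092} \approx -7.8836$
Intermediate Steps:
$B{\left(T,E \right)} = E + T$
$w{\left(F \right)} = 31 + 2 F^{2}$ ($w{\left(F \right)} = \left(F^{2} + F^{2}\right) + 31 = 2 F^{2} + 31 = 31 + 2 F^{2}$)
$f = - \frac{4}{7}$ ($f = \frac{\left(\left(2 - 2\right) - 2\right) \left(1 + 1\right)}{7} = \frac{\left(0 - 2\right) 2}{7} = \frac{\left(-2\right) 2}{7} = \frac{1}{7} \left(-4\right) = - \frac{4}{7} \approx -0.57143$)
$x{\left(K \right)} = -11284 - 728 K^{2} - 364 K$ ($x{\left(K \right)} = - 364 \left(K + \left(31 + 2 K^{2}\right)\right) = - 364 \left(31 + K + 2 K^{2}\right) = -11284 - 728 K^{2} - 364 K$)
$\frac{89193}{x{\left(f \right)}} = \frac{89193}{-11284 - 728 \left(- \frac{4}{7}\right)^{2} - -208} = \frac{89193}{-11284 - \frac{1664}{7} + 208} = \frac{89193}{- \frac{79196}{7}} = 89193 \left(- \frac{7}{79196}\right) = - \frac{48027}{6092}$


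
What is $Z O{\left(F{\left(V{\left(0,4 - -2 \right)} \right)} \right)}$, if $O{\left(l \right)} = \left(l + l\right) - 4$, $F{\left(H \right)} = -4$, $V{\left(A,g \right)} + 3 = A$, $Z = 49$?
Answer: $-588$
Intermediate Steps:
$V{\left(A,g \right)} = -3 + A$
$O{\left(l \right)} = -4 + 2 l$ ($O{\left(l \right)} = 2 l - 4 = -4 + 2 l$)
$Z O{\left(F{\left(V{\left(0,4 - -2 \right)} \right)} \right)} = 49 \left(-4 + 2 \left(-4\right)\right) = 49 \left(-4 - 8\right) = 49 \left(-12\right) = -588$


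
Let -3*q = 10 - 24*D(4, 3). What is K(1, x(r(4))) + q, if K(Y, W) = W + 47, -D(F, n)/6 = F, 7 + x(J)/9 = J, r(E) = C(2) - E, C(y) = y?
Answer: -688/3 ≈ -229.33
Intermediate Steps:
r(E) = 2 - E
x(J) = -63 + 9*J
D(F, n) = -6*F
K(Y, W) = 47 + W
q = -586/3 (q = -(10 - (-144)*4)/3 = -(10 - 24*(-24))/3 = -(10 + 576)/3 = -1/3*586 = -586/3 ≈ -195.33)
K(1, x(r(4))) + q = (47 + (-63 + 9*(2 - 1*4))) - 586/3 = (47 + (-63 + 9*(2 - 4))) - 586/3 = (47 + (-63 + 9*(-2))) - 586/3 = (47 + (-63 - 18)) - 586/3 = (47 - 81) - 586/3 = -34 - 586/3 = -688/3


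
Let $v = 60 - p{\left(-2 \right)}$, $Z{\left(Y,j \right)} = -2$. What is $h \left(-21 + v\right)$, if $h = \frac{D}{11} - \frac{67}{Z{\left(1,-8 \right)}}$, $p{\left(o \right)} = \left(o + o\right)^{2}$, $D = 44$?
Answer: $\frac{1725}{2} \approx 862.5$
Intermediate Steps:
$p{\left(o \right)} = 4 o^{2}$ ($p{\left(o \right)} = \left(2 o\right)^{2} = 4 o^{2}$)
$h = \frac{75}{2}$ ($h = \frac{44}{11} - \frac{67}{-2} = 44 \cdot \frac{1}{11} - - \frac{67}{2} = 4 + \frac{67}{2} = \frac{75}{2} \approx 37.5$)
$v = 44$ ($v = 60 - 4 \left(-2\right)^{2} = 60 - 4 \cdot 4 = 60 - 16 = 44$)
$h \left(-21 + v\right) = \frac{75 \left(-21 + 44\right)}{2} = \frac{75}{2} \cdot 23 = \frac{1725}{2}$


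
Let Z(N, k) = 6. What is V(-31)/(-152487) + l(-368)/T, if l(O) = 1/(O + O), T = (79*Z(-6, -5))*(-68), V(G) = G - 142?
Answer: 1368062861/1205803761408 ≈ 0.0011346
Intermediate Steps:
V(G) = -142 + G
T = -32232 (T = (79*6)*(-68) = 474*(-68) = -32232)
l(O) = 1/(2*O)
V(-31)/(-152487) + l(-368)/T = (-142 - 31)/(-152487) + ((½)/(-368))/(-32232) = -173*(-1/152487) + ((½)*(-1/368))*(-1/32232) = 173/152487 - 1/736*(-1/32232) = 173/152487 + 1/23722752 = 1368062861/1205803761408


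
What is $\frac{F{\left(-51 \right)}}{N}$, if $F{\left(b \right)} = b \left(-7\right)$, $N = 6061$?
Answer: $\frac{357}{6061} \approx 0.058901$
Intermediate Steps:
$F{\left(b \right)} = - 7 b$
$\frac{F{\left(-51 \right)}}{N} = \frac{\left(-7\right) \left(-51\right)}{6061} = 357 \cdot \frac{1}{6061} = \frac{357}{6061}$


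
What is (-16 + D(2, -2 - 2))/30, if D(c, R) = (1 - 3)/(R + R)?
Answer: -21/40 ≈ -0.52500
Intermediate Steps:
D(c, R) = -1/R (D(c, R) = -2*1/(2*R) = -1/R)
(-16 + D(2, -2 - 2))/30 = (-16 - 1/(-2 - 2))/30 = (-16 - 1/(-4))*(1/30) = (-16 - 1*(-¼))*(1/30) = (-16 + ¼)*(1/30) = -63/4*1/30 = -21/40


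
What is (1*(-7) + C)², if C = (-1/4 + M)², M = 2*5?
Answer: 1985281/256 ≈ 7755.0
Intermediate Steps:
M = 10
C = 1521/16 (C = (-1/4 + 10)² = (-1*¼ + 10)² = (-¼ + 10)² = (39/4)² = 1521/16 ≈ 95.063)
(1*(-7) + C)² = (1*(-7) + 1521/16)² = (-7 + 1521/16)² = (1409/16)² = 1985281/256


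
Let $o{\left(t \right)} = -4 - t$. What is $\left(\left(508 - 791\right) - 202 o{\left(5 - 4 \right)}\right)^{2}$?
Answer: $528529$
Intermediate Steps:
$\left(\left(508 - 791\right) - 202 o{\left(5 - 4 \right)}\right)^{2} = \left(\left(508 - 791\right) - 202 \left(-4 - \left(5 - 4\right)\right)\right)^{2} = \left(-283 - 202 \left(-4 - 1\right)\right)^{2} = \left(-283 - -1010\right)^{2} = \left(-283 + 1010\right)^{2} = 727^{2} = 528529$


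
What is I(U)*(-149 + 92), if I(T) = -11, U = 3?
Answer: 627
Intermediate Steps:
I(U)*(-149 + 92) = -11*(-149 + 92) = -11*(-57) = 627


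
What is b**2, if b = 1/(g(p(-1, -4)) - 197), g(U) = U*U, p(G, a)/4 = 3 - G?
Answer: 1/3481 ≈ 0.00028727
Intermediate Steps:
p(G, a) = 12 - 4*G (p(G, a) = 4*(3 - G) = 12 - 4*G)
g(U) = U**2
b = 1/59 (b = 1/((12 - 4*(-1))**2 - 197) = 1/((12 + 4)**2 - 197) = 1/(16**2 - 197) = 1/(256 - 197) = 1/59 ≈ 0.016949)
b**2 = (1/59)**2 = 1/3481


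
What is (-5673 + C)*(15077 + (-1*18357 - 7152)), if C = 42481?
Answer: -383981056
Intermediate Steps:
(-5673 + C)*(15077 + (-1*18357 - 7152)) = (-5673 + 42481)*(15077 + (-1*18357 - 7152)) = 36808*(15077 + (-18357 - 7152)) = 36808*(15077 - 25509) = 36808*(-10432) = -383981056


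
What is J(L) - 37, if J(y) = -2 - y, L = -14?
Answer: -25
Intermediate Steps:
J(L) - 37 = (-2 - 1*(-14)) - 37 = (-2 + 14) - 37 = 12 - 37 = -25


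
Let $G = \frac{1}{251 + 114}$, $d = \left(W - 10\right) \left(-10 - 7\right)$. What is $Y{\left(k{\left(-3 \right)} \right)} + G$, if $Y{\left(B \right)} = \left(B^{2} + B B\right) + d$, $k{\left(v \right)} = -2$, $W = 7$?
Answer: $\frac{21536}{365} \approx 59.003$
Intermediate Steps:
$d = 51$ ($d = \left(7 - 10\right) \left(-10 - 7\right) = \left(-3\right) \left(-17\right) = 51$)
$Y{\left(B \right)} = 51 + 2 B^{2}$ ($Y{\left(B \right)} = \left(B^{2} + B B\right) + 51 = \left(B^{2} + B^{2}\right) + 51 = 2 B^{2} + 51 = 51 + 2 B^{2}$)
$G = \frac{1}{365} \approx 0.0027397$
$Y{\left(k{\left(-3 \right)} \right)} + G = \left(51 + 2 \left(-2\right)^{2}\right) + \frac{1}{365} = \left(51 + 2 \cdot 4\right) + \frac{1}{365} = \left(51 + 8\right) + \frac{1}{365} = 59 + \frac{1}{365} = \frac{21536}{365}$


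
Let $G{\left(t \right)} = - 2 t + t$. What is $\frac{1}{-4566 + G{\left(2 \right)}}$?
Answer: $- \frac{1}{4568} \approx -0.00021891$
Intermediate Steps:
$G{\left(t \right)} = - t$
$\frac{1}{-4566 + G{\left(2 \right)}} = \frac{1}{-4566 - 2} = \frac{1}{-4568} = - \frac{1}{4568}$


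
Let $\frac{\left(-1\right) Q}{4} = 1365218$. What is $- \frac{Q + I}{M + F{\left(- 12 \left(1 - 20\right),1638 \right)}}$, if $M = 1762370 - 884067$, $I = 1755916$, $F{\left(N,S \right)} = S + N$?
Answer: $\frac{3704956}{880169} \approx 4.2094$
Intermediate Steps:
$F{\left(N,S \right)} = N + S$
$Q = -5460872$ ($Q = \left(-4\right) 1365218 = -5460872$)
$M = 878303$
$- \frac{Q + I}{M + F{\left(- 12 \left(1 - 20\right),1638 \right)}} = - \frac{-5460872 + 1755916}{878303 + \left(- 12 \left(1 - 20\right) + 1638\right)} = - \frac{-3704956}{878303 + \left(\left(-12\right) \left(-19\right) + 1638\right)} = - \frac{-3704956}{878303 + \left(228 + 1638\right)} = - \frac{-3704956}{878303 + 1866} = - \frac{-3704956}{880169} = \left(-1\right) \left(- \frac{3704956}{880169}\right) = \frac{3704956}{880169}$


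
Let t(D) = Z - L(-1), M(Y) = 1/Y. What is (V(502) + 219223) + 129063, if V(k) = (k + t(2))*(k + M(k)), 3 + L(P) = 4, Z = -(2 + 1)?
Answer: 150169031/251 ≈ 5.9828e+5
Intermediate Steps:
Z = -3 (Z = -1*3 = -3)
L(P) = 1 (L(P) = -3 + 4 = 1)
t(D) = -4 (t(D) = -3 - 1*1 = -3 - 1 = -4)
V(k) = (-4 + k)*(k + 1/k) (V(k) = (k - 4)*(k + 1/k) = (-4 + k)*(k + 1/k))
(V(502) + 219223) + 129063 = ((1 + 502² - 4*502 - 4/502) + 219223) + 129063 = ((1 + 252004 - 2008 - 4*1/502) + 219223) + 129063 = ((1 + 252004 - 2008 - 2/251) + 219223) + 129063 = (62749245/251 + 219223) + 129063 = 117774218/251 + 129063 = 150169031/251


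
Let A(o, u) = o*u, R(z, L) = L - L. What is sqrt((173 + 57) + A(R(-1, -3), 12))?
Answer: sqrt(230) ≈ 15.166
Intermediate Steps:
R(z, L) = 0
sqrt((173 + 57) + A(R(-1, -3), 12)) = sqrt((173 + 57) + 0*12) = sqrt(230 + 0) = sqrt(230)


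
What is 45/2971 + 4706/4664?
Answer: 7095703/6928372 ≈ 1.0242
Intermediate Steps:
45/2971 + 4706/4664 = 45*(1/2971) + 4706*(1/4664) = 45/2971 + 2353/2332 = 7095703/6928372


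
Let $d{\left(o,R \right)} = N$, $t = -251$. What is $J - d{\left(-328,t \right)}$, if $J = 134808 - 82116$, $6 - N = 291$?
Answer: $52977$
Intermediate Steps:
$N = -285$ ($N = 6 - 291 = -285$)
$d{\left(o,R \right)} = -285$
$J = 52692$ ($J = 134808 - 82116 = 52692$)
$J - d{\left(-328,t \right)} = 52692 - -285 = 52692 + 285 = 52977$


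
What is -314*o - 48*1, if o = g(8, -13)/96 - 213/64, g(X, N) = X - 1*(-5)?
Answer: 91633/96 ≈ 954.51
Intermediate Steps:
g(X, N) = 5 + X (g(X, N) = X + 5 = 5 + X)
o = -613/192 (o = (5 + 8)/96 - 213/64 = 13*(1/96) - 213*1/64 = 13/96 - 213/64 = -613/192 ≈ -3.1927)
-314*o - 48*1 = -314*(-613/192) - 48*1 = 96241/96 - 48 = 91633/96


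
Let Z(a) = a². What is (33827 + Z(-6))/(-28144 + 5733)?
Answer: -33863/22411 ≈ -1.5110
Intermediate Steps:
(33827 + Z(-6))/(-28144 + 5733) = (33827 + (-6)²)/(-28144 + 5733) = (33827 + 36)/(-22411) = 33863*(-1/22411) = -33863/22411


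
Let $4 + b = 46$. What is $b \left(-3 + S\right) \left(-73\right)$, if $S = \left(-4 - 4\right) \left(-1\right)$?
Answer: $-15330$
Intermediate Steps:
$b = 42$ ($b = -4 + 46 = 42$)
$S = 8$ ($S = \left(-8\right) \left(-1\right) = 8$)
$b \left(-3 + S\right) \left(-73\right) = 42 \left(-3 + 8\right) \left(-73\right) = 42 \cdot 5 \left(-73\right) = 210 \left(-73\right) = -15330$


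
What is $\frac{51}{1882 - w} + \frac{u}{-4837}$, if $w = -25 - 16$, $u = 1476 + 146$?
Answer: $- \frac{957473}{3100517} \approx -0.30881$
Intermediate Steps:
$u = 1622$
$w = -41$ ($w = -25 - 16 = -41$)
$\frac{51}{1882 - w} + \frac{u}{-4837} = \frac{51}{1882 - -41} + \frac{1622}{-4837} = \frac{51}{1882 + 41} + 1622 \left(- \frac{1}{4837}\right) = \frac{51}{1923} - \frac{1622}{4837} = 51 \cdot \frac{1}{1923} - \frac{1622}{4837} = \frac{17}{641} - \frac{1622}{4837} = - \frac{957473}{3100517}$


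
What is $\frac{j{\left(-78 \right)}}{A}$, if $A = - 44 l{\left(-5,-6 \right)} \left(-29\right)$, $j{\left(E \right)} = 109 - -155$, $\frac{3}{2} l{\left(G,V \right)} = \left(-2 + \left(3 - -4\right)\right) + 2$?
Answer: $\frac{9}{203} \approx 0.044335$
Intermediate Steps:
$l{\left(G,V \right)} = \frac{14}{3}$ ($l{\left(G,V \right)} = \frac{2 \left(\left(-2 + \left(3 - -4\right)\right) + 2\right)}{3} = \frac{2 \left(\left(-2 + \left(3 + 4\right)\right) + 2\right)}{3} = \frac{2 \left(\left(-2 + 7\right) + 2\right)}{3} = \frac{2 \left(5 + 2\right)}{3} = \frac{2}{3} \cdot 7 = \frac{14}{3}$)
$j{\left(E \right)} = 264$ ($j{\left(E \right)} = 109 + 155 = 264$)
$A = \frac{17864}{3}$ ($A = \left(-44\right) \frac{14}{3} \left(-29\right) = \left(- \frac{616}{3}\right) \left(-29\right) = \frac{17864}{3} \approx 5954.7$)
$\frac{j{\left(-78 \right)}}{A} = \frac{264}{\frac{17864}{3}} = 264 \cdot \frac{3}{17864} = \frac{9}{203}$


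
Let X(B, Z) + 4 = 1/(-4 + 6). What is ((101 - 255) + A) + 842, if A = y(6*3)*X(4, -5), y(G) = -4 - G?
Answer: 765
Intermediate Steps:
X(B, Z) = -7/2 (X(B, Z) = -4 + 1/(-4 + 6) = -4 + 1/2 = -4 + ½ = -7/2)
A = 77 (A = (-4 - 6*3)*(-7/2) = (-4 - 1*18)*(-7/2) = (-4 - 18)*(-7/2) = -22*(-7/2) = 77)
((101 - 255) + A) + 842 = ((101 - 255) + 77) + 842 = (-154 + 77) + 842 = -77 + 842 = 765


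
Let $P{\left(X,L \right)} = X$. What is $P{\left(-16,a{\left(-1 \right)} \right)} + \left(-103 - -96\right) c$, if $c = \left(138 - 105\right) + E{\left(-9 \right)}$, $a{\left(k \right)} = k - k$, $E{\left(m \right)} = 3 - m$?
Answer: $-331$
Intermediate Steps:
$a{\left(k \right)} = 0$
$c = 45$ ($c = \left(138 - 105\right) + \left(3 - -9\right) = 33 + \left(3 + 9\right) = 33 + 12 = 45$)
$P{\left(-16,a{\left(-1 \right)} \right)} + \left(-103 - -96\right) c = -16 + \left(-103 - -96\right) 45 = -16 + \left(-103 + 96\right) 45 = -16 - 315 = -331$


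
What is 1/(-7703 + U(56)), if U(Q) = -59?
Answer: -1/7762 ≈ -0.00012883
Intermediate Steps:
1/(-7703 + U(56)) = 1/(-7703 - 59) = 1/(-7762) = -1/7762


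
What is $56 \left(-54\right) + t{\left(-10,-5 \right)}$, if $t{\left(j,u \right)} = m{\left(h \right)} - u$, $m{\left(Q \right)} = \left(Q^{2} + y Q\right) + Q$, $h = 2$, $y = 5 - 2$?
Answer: $-3007$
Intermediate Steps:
$y = 3$
$m{\left(Q \right)} = Q^{2} + 4 Q$ ($m{\left(Q \right)} = \left(Q^{2} + 3 Q\right) + Q = Q^{2} + 4 Q$)
$t{\left(j,u \right)} = 12 - u$ ($t{\left(j,u \right)} = 2 \left(4 + 2\right) - u = 2 \cdot 6 - u = 12 - u$)
$56 \left(-54\right) + t{\left(-10,-5 \right)} = 56 \left(-54\right) + \left(12 - -5\right) = -3024 + \left(12 + 5\right) = -3024 + 17 = -3007$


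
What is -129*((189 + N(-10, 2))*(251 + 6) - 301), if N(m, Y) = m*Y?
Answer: -5564028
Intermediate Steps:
N(m, Y) = Y*m
-129*((189 + N(-10, 2))*(251 + 6) - 301) = -129*((189 + 2*(-10))*(251 + 6) - 301) = -129*((189 - 20)*257 - 301) = -129*(169*257 - 301) = -129*(43433 - 301) = -129*43132 = -5564028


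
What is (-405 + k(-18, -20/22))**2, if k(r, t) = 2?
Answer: 162409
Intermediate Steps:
(-405 + k(-18, -20/22))**2 = (-405 + 2)**2 = (-403)**2 = 162409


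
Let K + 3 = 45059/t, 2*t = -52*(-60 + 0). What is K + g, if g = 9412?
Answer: 14723099/1560 ≈ 9437.9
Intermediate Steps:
t = 1560 (t = (-52*(-60 + 0))/2 = (-52*(-60))/2 = (½)*3120 = 1560)
K = 40379/1560 (K = -3 + 45059/1560 = 40379/1560 ≈ 25.884)
K + g = 40379/1560 + 9412 = 14723099/1560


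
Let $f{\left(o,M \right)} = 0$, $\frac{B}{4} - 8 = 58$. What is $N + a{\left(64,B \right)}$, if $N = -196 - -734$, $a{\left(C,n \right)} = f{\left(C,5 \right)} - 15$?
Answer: $523$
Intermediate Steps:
$B = 264$ ($B = 32 + 4 \cdot 58 = 32 + 232 = 264$)
$a{\left(C,n \right)} = -15$ ($a{\left(C,n \right)} = 0 - 15 = -15$)
$N = 538$ ($N = -196 + 734 = 538$)
$N + a{\left(64,B \right)} = 538 - 15 = 523$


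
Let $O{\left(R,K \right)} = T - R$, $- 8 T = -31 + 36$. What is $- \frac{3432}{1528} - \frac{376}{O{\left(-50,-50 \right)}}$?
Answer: $- \frac{743983}{75445} \approx -9.8613$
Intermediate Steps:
$T = - \frac{5}{8}$ ($T = - \frac{-31 + 36}{8} = \left(- \frac{1}{8}\right) 5 = - \frac{5}{8} \approx -0.625$)
$O{\left(R,K \right)} = - \frac{5}{8} - R$
$- \frac{3432}{1528} - \frac{376}{O{\left(-50,-50 \right)}} = - \frac{3432}{1528} - \frac{376}{- \frac{5}{8} - -50} = \left(-3432\right) \frac{1}{1528} - \frac{376}{- \frac{5}{8} + 50} = - \frac{429}{191} - \frac{376}{\frac{395}{8}} = - \frac{429}{191} - \frac{3008}{395} = - \frac{743983}{75445}$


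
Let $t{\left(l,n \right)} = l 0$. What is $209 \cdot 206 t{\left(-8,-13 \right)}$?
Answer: $0$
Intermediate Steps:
$t{\left(l,n \right)} = 0$
$209 \cdot 206 t{\left(-8,-13 \right)} = 209 \cdot 206 \cdot 0 = 43054 \cdot 0 = 0$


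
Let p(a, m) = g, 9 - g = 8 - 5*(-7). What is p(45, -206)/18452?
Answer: -17/9226 ≈ -0.0018426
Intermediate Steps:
g = -34 (g = 9 - (8 - 5*(-7)) = 9 - (8 + 35) = 9 - 1*43 = 9 - 43 = -34)
p(a, m) = -34
p(45, -206)/18452 = -34/18452 = -34*1/18452 = -17/9226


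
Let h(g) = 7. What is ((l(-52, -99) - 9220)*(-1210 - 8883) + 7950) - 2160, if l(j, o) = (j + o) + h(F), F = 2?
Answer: 94516642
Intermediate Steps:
l(j, o) = 7 + j + o (l(j, o) = (j + o) + 7 = 7 + j + o)
((l(-52, -99) - 9220)*(-1210 - 8883) + 7950) - 2160 = (((7 - 52 - 99) - 9220)*(-1210 - 8883) + 7950) - 2160 = ((-144 - 9220)*(-10093) + 7950) - 2160 = (-9364*(-10093) + 7950) - 2160 = (94510852 + 7950) - 2160 = 94518802 - 2160 = 94516642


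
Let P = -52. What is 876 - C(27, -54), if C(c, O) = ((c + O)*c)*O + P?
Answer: -38438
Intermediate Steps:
C(c, O) = -52 + O*c*(O + c) (C(c, O) = ((c + O)*c)*O - 52 = ((O + c)*c)*O - 52 = (c*(O + c))*O - 52 = O*c*(O + c) - 52 = -52 + O*c*(O + c))
876 - C(27, -54) = 876 - (-52 - 54*27² + 27*(-54)²) = 876 - (-52 - 54*729 + 27*2916) = 876 - (-52 - 39366 + 78732) = 876 - 1*39314 = 876 - 39314 = -38438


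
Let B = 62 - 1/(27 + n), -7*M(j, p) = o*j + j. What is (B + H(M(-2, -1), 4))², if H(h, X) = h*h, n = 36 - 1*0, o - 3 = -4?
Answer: 15249025/3969 ≈ 3842.0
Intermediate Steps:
o = -1 (o = 3 - 4 = -1)
n = 36 (n = 36 + 0 = 36)
M(j, p) = 0 (M(j, p) = -(-j + j)/7 = -⅐*0 = 0)
H(h, X) = h²
B = 3905/63 (B = 62 - 1/(27 + 36) = 62 - 1/63 = 3905/63 ≈ 61.984)
(B + H(M(-2, -1), 4))² = (3905/63 + 0²)² = (3905/63 + 0)² = (3905/63)² = 15249025/3969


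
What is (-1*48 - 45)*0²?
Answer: 0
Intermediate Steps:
(-1*48 - 45)*0² = (-48 - 45)*0 = -93*0 = 0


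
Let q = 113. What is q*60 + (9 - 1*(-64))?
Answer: 6853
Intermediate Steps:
q*60 + (9 - 1*(-64)) = 113*60 + (9 - 1*(-64)) = 6780 + (9 + 64) = 6780 + 73 = 6853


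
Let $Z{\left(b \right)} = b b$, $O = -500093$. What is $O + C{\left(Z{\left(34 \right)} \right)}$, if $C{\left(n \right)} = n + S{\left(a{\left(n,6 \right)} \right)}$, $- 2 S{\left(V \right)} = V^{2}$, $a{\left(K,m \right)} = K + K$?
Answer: $-3171609$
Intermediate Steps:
$Z{\left(b \right)} = b^{2}$
$a{\left(K,m \right)} = 2 K$
$S{\left(V \right)} = - \frac{V^{2}}{2}$
$C{\left(n \right)} = n - 2 n^{2}$ ($C{\left(n \right)} = n - \frac{\left(2 n\right)^{2}}{2} = n - \frac{4 n^{2}}{2} = n - 2 n^{2}$)
$O + C{\left(Z{\left(34 \right)} \right)} = -500093 + 34^{2} \left(1 - 2 \cdot 34^{2}\right) = -500093 + 1156 \left(1 - 2312\right) = -500093 + 1156 \left(-2311\right) = -500093 - 2671516 = -3171609$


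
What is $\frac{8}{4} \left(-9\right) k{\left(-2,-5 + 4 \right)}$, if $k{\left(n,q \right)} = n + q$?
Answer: $54$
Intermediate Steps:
$\frac{8}{4} \left(-9\right) k{\left(-2,-5 + 4 \right)} = \frac{8}{4} \left(-9\right) \left(-2 + \left(-5 + 4\right)\right) = 8 \cdot \frac{1}{4} \left(-9\right) \left(-2 - 1\right) = 2 \left(-9\right) \left(-3\right) = \left(-18\right) \left(-3\right) = 54$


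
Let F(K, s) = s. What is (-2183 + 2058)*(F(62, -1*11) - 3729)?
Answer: 467500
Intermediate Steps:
(-2183 + 2058)*(F(62, -1*11) - 3729) = (-2183 + 2058)*(-1*11 - 3729) = -125*(-11 - 3729) = -125*(-3740) = 467500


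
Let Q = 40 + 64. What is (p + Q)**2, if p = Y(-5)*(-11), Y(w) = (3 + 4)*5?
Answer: 78961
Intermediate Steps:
Y(w) = 35 (Y(w) = 7*5 = 35)
p = -385 (p = 35*(-11) = -385)
Q = 104
(p + Q)**2 = (-385 + 104)**2 = (-281)**2 = 78961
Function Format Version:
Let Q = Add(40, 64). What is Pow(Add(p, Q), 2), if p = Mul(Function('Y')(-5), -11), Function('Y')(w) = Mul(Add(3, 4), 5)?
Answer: 78961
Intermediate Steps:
Function('Y')(w) = 35 (Function('Y')(w) = Mul(7, 5) = 35)
p = -385 (p = Mul(35, -11) = -385)
Q = 104
Pow(Add(p, Q), 2) = Pow(Add(-385, 104), 2) = Pow(-281, 2) = 78961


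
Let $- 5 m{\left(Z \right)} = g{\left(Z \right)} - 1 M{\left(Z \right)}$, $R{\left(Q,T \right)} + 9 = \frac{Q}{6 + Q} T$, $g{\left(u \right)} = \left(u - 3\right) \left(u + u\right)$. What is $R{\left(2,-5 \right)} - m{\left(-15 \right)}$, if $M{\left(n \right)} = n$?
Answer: $\frac{403}{4} \approx 100.75$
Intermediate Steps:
$g{\left(u \right)} = 2 u \left(-3 + u\right)$ ($g{\left(u \right)} = \left(-3 + u\right) 2 u = 2 u \left(-3 + u\right)$)
$R{\left(Q,T \right)} = -9 + \frac{Q T}{6 + Q}$ ($R{\left(Q,T \right)} = -9 + \frac{Q}{6 + Q} T = -9 + \frac{Q T}{6 + Q}$)
$m{\left(Z \right)} = \frac{Z}{5} - \frac{2 Z \left(-3 + Z\right)}{5}$ ($m{\left(Z \right)} = - \frac{2 Z \left(-3 + Z\right) - 1 Z}{5} = - \frac{2 Z \left(-3 + Z\right) - Z}{5} = - \frac{- Z + 2 Z \left(-3 + Z\right)}{5} = \frac{Z}{5} - \frac{2 Z \left(-3 + Z\right)}{5}$)
$R{\left(2,-5 \right)} - m{\left(-15 \right)} = \frac{-54 - 18 + 2 \left(-5\right)}{6 + 2} - \frac{1}{5} \left(-15\right) \left(7 - -30\right) = \frac{-54 - 18 - 10}{8} - \frac{1}{5} \left(-15\right) \left(7 + 30\right) = \frac{1}{8} \left(-82\right) - \frac{1}{5} \left(-15\right) 37 = - \frac{41}{4} - -111 = - \frac{41}{4} + 111 = \frac{403}{4}$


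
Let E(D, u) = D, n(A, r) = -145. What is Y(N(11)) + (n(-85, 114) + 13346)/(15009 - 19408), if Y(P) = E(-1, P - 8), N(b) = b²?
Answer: -17600/4399 ≈ -4.0009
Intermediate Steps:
Y(P) = -1
Y(N(11)) + (n(-85, 114) + 13346)/(15009 - 19408) = -1 + (-145 + 13346)/(15009 - 19408) = -1 + 13201/(-4399) = -1 + 13201*(-1/4399) = -1 - 13201/4399 = -17600/4399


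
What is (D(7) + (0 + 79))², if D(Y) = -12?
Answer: 4489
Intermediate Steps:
(D(7) + (0 + 79))² = (-12 + (0 + 79))² = (-12 + 79)² = 67² = 4489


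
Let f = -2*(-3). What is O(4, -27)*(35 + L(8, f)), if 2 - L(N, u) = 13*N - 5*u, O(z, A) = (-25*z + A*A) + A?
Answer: -22274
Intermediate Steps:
f = 6
O(z, A) = A + A² - 25*z (O(z, A) = (-25*z + A²) + A = (A² - 25*z) + A = A + A² - 25*z)
L(N, u) = 2 - 13*N + 5*u (L(N, u) = 2 - (13*N - 5*u) = 2 - (-5*u + 13*N) = 2 + (-13*N + 5*u) = 2 - 13*N + 5*u)
O(4, -27)*(35 + L(8, f)) = (-27 + (-27)² - 25*4)*(35 + (2 - 13*8 + 5*6)) = (-27 + 729 - 100)*(35 + (2 - 104 + 30)) = 602*(35 - 72) = 602*(-37) = -22274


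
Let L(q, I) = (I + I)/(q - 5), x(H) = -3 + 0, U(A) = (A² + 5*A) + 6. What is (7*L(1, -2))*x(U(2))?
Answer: -21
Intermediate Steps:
U(A) = 6 + A² + 5*A
x(H) = -3
L(q, I) = 2*I/(-5 + q) (L(q, I) = (2*I)/(-5 + q) = 2*I/(-5 + q))
(7*L(1, -2))*x(U(2)) = (7*(2*(-2)/(-5 + 1)))*(-3) = (7*(2*(-2)/(-4)))*(-3) = (7*(2*(-2)*(-¼)))*(-3) = (7*1)*(-3) = 7*(-3) = -21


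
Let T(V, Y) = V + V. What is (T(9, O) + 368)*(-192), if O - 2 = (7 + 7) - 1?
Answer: -74112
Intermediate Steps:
O = 15 (O = 2 + ((7 + 7) - 1) = 2 + (14 - 1) = 2 + 13 = 15)
T(V, Y) = 2*V
(T(9, O) + 368)*(-192) = (2*9 + 368)*(-192) = (18 + 368)*(-192) = 386*(-192) = -74112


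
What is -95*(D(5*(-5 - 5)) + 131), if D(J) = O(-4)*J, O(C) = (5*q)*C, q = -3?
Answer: 272555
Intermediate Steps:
O(C) = -15*C (O(C) = (5*(-3))*C = -15*C)
D(J) = 60*J (D(J) = (-15*(-4))*J = 60*J)
-95*(D(5*(-5 - 5)) + 131) = -95*(60*(5*(-5 - 5)) + 131) = -95*(60*(5*(-10)) + 131) = -95*(60*(-50) + 131) = -95*(-3000 + 131) = -95*(-2869) = 272555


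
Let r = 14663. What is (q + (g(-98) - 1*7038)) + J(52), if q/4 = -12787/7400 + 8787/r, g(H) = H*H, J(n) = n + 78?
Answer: 73010706819/27126550 ≈ 2691.5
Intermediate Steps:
J(n) = 78 + n
g(H) = H²
q = -122471981/27126550 (q = 4*(-12787/7400 + 8787/14663) = 4*(-122471981/108506200) = -122471981/27126550 ≈ -4.5148)
(q + (g(-98) - 1*7038)) + J(52) = (-122471981/27126550 + ((-98)² - 1*7038)) + (78 + 52) = (-122471981/27126550 + (9604 - 7038)) + 130 = (-122471981/27126550 + 2566) + 130 = 69484255319/27126550 + 130 = 73010706819/27126550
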